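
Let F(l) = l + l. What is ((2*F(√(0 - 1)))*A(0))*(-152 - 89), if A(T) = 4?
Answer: -3856*I ≈ -3856.0*I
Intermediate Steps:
F(l) = 2*l
((2*F(√(0 - 1)))*A(0))*(-152 - 89) = ((2*(2*√(0 - 1)))*4)*(-152 - 89) = ((2*(2*√(-1)))*4)*(-241) = ((2*(2*I))*4)*(-241) = ((4*I)*4)*(-241) = (16*I)*(-241) = -3856*I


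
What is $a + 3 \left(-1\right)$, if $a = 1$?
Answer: $-2$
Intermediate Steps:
$a + 3 \left(-1\right) = 1 + 3 \left(-1\right) = 1 - 3 = -2$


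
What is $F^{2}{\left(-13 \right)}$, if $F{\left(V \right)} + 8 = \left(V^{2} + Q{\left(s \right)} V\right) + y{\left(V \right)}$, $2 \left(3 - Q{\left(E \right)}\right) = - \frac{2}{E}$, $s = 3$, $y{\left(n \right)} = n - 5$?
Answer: $\frac{89401}{9} \approx 9933.4$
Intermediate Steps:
$y{\left(n \right)} = -5 + n$
$Q{\left(E \right)} = 3 + \frac{1}{E}$ ($Q{\left(E \right)} = 3 - \frac{\left(-2\right) \frac{1}{E}}{2} = 3 + \frac{1}{E}$)
$F{\left(V \right)} = -13 + V^{2} + \frac{13 V}{3}$ ($F{\left(V \right)} = -8 + \left(\left(V^{2} + \left(3 + \frac{1}{3}\right) V\right) + \left(-5 + V\right)\right) = -8 + \left(\left(V^{2} + \frac{10 V}{3}\right) + \left(-5 + V\right)\right) = -8 + \left(-5 + V^{2} + \frac{13 V}{3}\right) = -13 + V^{2} + \frac{13 V}{3}$)
$F^{2}{\left(-13 \right)} = \left(-13 + \left(-13\right)^{2} + \frac{13}{3} \left(-13\right)\right)^{2} = \left(-13 + 169 - \frac{169}{3}\right)^{2} = \left(\frac{299}{3}\right)^{2} = \frac{89401}{9}$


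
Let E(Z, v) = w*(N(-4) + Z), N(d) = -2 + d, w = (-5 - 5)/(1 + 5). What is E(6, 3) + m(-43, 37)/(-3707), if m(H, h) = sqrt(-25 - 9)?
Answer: -I*sqrt(34)/3707 ≈ -0.001573*I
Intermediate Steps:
w = -5/3 (w = -10/6 = -10*1/6 = -5/3 ≈ -1.6667)
m(H, h) = I*sqrt(34) (m(H, h) = sqrt(-34) = I*sqrt(34))
E(Z, v) = 10 - 5*Z/3 (E(Z, v) = -5*((-2 - 4) + Z)/3 = -5*(-6 + Z)/3 = 10 - 5*Z/3)
E(6, 3) + m(-43, 37)/(-3707) = (10 - 5/3*6) + (I*sqrt(34))/(-3707) = (10 - 10) + (I*sqrt(34))*(-1/3707) = 0 - I*sqrt(34)/3707 = -I*sqrt(34)/3707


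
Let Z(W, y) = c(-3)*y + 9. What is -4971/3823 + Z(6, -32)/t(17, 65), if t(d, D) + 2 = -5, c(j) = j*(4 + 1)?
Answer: -1904244/26761 ≈ -71.157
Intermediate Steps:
c(j) = 5*j (c(j) = j*5 = 5*j)
t(d, D) = -7 (t(d, D) = -2 - 5 = -7)
Z(W, y) = 9 - 15*y (Z(W, y) = (5*(-3))*y + 9 = -15*y + 9 = 9 - 15*y)
-4971/3823 + Z(6, -32)/t(17, 65) = -4971/3823 + (9 - 15*(-32))/(-7) = -4971*1/3823 + (9 + 480)*(-1/7) = -4971/3823 + 489*(-1/7) = -4971/3823 - 489/7 = -1904244/26761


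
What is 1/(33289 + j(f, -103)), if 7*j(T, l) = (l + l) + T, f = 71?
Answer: 7/232888 ≈ 3.0057e-5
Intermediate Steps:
j(T, l) = T/7 + 2*l/7 (j(T, l) = ((l + l) + T)/7 = (2*l + T)/7 = (T + 2*l)/7 = T/7 + 2*l/7)
1/(33289 + j(f, -103)) = 1/(33289 + ((1/7)*71 + (2/7)*(-103))) = 1/(33289 + (71/7 - 206/7)) = 1/(33289 - 135/7) = 1/(232888/7) = 7/232888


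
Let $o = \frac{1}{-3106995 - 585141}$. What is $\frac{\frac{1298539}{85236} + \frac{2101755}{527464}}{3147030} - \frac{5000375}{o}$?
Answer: $\frac{653035876748894112841926721069}{35371768685183280} \approx 1.8462 \cdot 10^{13}$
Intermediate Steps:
$o = - \frac{1}{3692136}$ ($o = \frac{1}{-3692136} = - \frac{1}{3692136} \approx -2.7085 \cdot 10^{-7}$)
$\frac{\frac{1298539}{85236} + \frac{2101755}{527464}}{3147030} - \frac{5000375}{o} = \frac{\frac{1298539}{85236} + \frac{2101755}{527464}}{3147030} - \frac{5000375}{- \frac{1}{3692136}} = \left(1298539 \cdot \frac{1}{85236} + 2101755 \cdot \frac{1}{527464}\right) \frac{1}{3147030} - -18462064551000 = \left(\frac{1298539}{85236} + \frac{2101755}{527464}\right) \frac{1}{3147030} + 18462064551000 = \frac{216019441069}{11239730376} \cdot \frac{1}{3147030} + 18462064551000 = \frac{216019441069}{35371768685183280} + 18462064551000 = \frac{653035876748894112841926721069}{35371768685183280}$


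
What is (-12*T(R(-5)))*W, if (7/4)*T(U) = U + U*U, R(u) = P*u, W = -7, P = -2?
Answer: 5280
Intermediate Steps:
R(u) = -2*u
T(U) = 4*U/7 + 4*U²/7 (T(U) = 4*(U + U*U)/7 = 4*(U + U²)/7 = 4*U/7 + 4*U²/7)
(-12*T(R(-5)))*W = -48*(-2*(-5))*(1 - 2*(-5))/7*(-7) = -48*10*(1 + 10)/7*(-7) = -48*10*11/7*(-7) = -12*440/7*(-7) = -5280/7*(-7) = 5280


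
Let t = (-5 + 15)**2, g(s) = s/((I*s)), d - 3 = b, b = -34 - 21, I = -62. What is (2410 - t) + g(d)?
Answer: 143219/62 ≈ 2310.0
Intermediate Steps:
b = -55
d = -52 (d = 3 - 55 = -52)
g(s) = -1/62 (g(s) = s/((-62*s)) = s*(-1/(62*s)) = -1/62)
t = 100 (t = 10**2 = 100)
(2410 - t) + g(d) = (2410 - 1*100) - 1/62 = (2410 - 100) - 1/62 = 2310 - 1/62 = 143219/62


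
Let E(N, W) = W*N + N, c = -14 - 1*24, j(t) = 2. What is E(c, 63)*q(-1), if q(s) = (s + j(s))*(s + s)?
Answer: 4864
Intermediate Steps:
c = -38 (c = -14 - 24 = -38)
E(N, W) = N + N*W (E(N, W) = N*W + N = N + N*W)
q(s) = 2*s*(2 + s) (q(s) = (s + 2)*(s + s) = (2 + s)*(2*s) = 2*s*(2 + s))
E(c, 63)*q(-1) = (-38*(1 + 63))*(2*(-1)*(2 - 1)) = (-38*64)*(2*(-1)*1) = -2432*(-2) = 4864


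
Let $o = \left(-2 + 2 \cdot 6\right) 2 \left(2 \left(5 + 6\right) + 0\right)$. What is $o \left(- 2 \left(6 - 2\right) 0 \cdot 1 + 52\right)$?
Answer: $22880$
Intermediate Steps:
$o = 440$ ($o = \left(-2 + 12\right) 2 \left(2 \cdot 11 + 0\right) = 10 \cdot 2 \left(22 + 0\right) = 20 \cdot 22 = 440$)
$o \left(- 2 \left(6 - 2\right) 0 \cdot 1 + 52\right) = 440 \left(- 2 \left(6 - 2\right) 0 \cdot 1 + 52\right) = 440 \left(- 2 \cdot 4 \cdot 0 \cdot 1 + 52\right) = 440 \left(\left(-2\right) 0 \cdot 1 + 52\right) = 440 \left(0 \cdot 1 + 52\right) = 440 \left(0 + 52\right) = 440 \cdot 52 = 22880$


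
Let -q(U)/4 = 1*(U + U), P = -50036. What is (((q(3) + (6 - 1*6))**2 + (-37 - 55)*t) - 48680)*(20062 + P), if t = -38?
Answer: 1337080192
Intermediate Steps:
q(U) = -8*U (q(U) = -4*(U + U) = -4*2*U = -8*U)
(((q(3) + (6 - 1*6))**2 + (-37 - 55)*t) - 48680)*(20062 + P) = (((-8*3 + (6 - 1*6))**2 + (-37 - 55)*(-38)) - 48680)*(20062 - 50036) = (((-24 + (6 - 6))**2 - 92*(-38)) - 48680)*(-29974) = (((-24 + 0)**2 + 3496) - 48680)*(-29974) = (((-24)**2 + 3496) - 48680)*(-29974) = ((576 + 3496) - 48680)*(-29974) = (4072 - 48680)*(-29974) = -44608*(-29974) = 1337080192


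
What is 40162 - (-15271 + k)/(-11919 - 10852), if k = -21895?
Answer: 914491736/22771 ≈ 40160.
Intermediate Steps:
40162 - (-15271 + k)/(-11919 - 10852) = 40162 - (-15271 - 21895)/(-11919 - 10852) = 40162 - (-37166)/(-22771) = 40162 - (-37166)*(-1)/22771 = 40162 - 1*37166/22771 = 40162 - 37166/22771 = 914491736/22771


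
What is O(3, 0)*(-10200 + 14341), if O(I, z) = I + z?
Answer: 12423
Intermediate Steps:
O(3, 0)*(-10200 + 14341) = (3 + 0)*(-10200 + 14341) = 3*4141 = 12423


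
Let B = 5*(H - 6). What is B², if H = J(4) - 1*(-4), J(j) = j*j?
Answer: 4900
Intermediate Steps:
J(j) = j²
H = 20 (H = 4² - 1*(-4) = 16 + 4 = 20)
B = 70 (B = 5*(20 - 6) = 5*14 = 70)
B² = 70² = 4900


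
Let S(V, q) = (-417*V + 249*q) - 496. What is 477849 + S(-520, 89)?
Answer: 716354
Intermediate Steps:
S(V, q) = -496 - 417*V + 249*q
477849 + S(-520, 89) = 477849 + (-496 - 417*(-520) + 249*89) = 477849 + (-496 + 216840 + 22161) = 477849 + 238505 = 716354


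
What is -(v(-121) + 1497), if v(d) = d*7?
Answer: -650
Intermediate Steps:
v(d) = 7*d
-(v(-121) + 1497) = -(7*(-121) + 1497) = -(-847 + 1497) = -1*650 = -650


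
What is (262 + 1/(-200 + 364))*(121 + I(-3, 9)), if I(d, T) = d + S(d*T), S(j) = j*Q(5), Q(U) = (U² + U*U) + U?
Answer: -58738623/164 ≈ -3.5816e+5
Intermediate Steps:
Q(U) = U + 2*U² (Q(U) = (U² + U²) + U = 2*U² + U = U + 2*U²)
S(j) = 55*j (S(j) = j*(5*(1 + 2*5)) = j*(5*(1 + 10)) = j*(5*11) = j*55 = 55*j)
I(d, T) = d + 55*T*d (I(d, T) = d + 55*(d*T) = d + 55*(T*d) = d + 55*T*d)
(262 + 1/(-200 + 364))*(121 + I(-3, 9)) = (262 + 1/(-200 + 364))*(121 - 3*(1 + 55*9)) = (262 + 1/164)*(121 - 3*(1 + 495)) = (262 + 1/164)*(121 - 3*496) = 42969*(121 - 1488)/164 = (42969/164)*(-1367) = -58738623/164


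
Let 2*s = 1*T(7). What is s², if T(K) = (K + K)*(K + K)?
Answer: 9604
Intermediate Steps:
T(K) = 4*K² (T(K) = (2*K)*(2*K) = 4*K²)
s = 98 (s = (1*(4*7²))/2 = (1*(4*49))/2 = (1*196)/2 = (½)*196 = 98)
s² = 98² = 9604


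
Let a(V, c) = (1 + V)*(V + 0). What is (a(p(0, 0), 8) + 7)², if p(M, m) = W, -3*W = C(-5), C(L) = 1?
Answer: 3721/81 ≈ 45.938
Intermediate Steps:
W = -⅓ (W = -⅓*1 = -⅓ ≈ -0.33333)
p(M, m) = -⅓
a(V, c) = V*(1 + V) (a(V, c) = (1 + V)*V = V*(1 + V))
(a(p(0, 0), 8) + 7)² = (-(1 - ⅓)/3 + 7)² = (-⅓*⅔ + 7)² = (-2/9 + 7)² = (61/9)² = 3721/81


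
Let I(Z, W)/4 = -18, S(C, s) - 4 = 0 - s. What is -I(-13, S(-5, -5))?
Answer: 72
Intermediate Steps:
S(C, s) = 4 - s (S(C, s) = 4 + (0 - s) = 4 - s)
I(Z, W) = -72 (I(Z, W) = 4*(-18) = -72)
-I(-13, S(-5, -5)) = -1*(-72) = 72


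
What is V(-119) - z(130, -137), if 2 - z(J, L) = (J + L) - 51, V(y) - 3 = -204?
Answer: -261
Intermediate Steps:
V(y) = -201 (V(y) = 3 - 204 = -201)
z(J, L) = 53 - J - L (z(J, L) = 2 - ((J + L) - 51) = 2 - (-51 + J + L) = 2 + (51 - J - L) = 53 - J - L)
V(-119) - z(130, -137) = -201 - (53 - 1*130 - 1*(-137)) = -201 - (53 - 130 + 137) = -201 - 1*60 = -201 - 60 = -261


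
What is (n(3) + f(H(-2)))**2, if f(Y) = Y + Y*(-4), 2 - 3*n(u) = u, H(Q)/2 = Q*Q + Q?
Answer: 1369/9 ≈ 152.11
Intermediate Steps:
H(Q) = 2*Q + 2*Q**2 (H(Q) = 2*(Q*Q + Q) = 2*(Q**2 + Q) = 2*(Q + Q**2) = 2*Q + 2*Q**2)
n(u) = 2/3 - u/3
f(Y) = -3*Y (f(Y) = Y - 4*Y = -3*Y)
(n(3) + f(H(-2)))**2 = ((2/3 - 1/3*3) - 6*(-2)*(1 - 2))**2 = ((2/3 - 1) - 6*(-2)*(-1))**2 = (-1/3 - 3*4)**2 = (-1/3 - 12)**2 = (-37/3)**2 = 1369/9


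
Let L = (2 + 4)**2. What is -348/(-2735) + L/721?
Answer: 349368/1971935 ≈ 0.17717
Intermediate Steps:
L = 36 (L = 6**2 = 36)
-348/(-2735) + L/721 = -348/(-2735) + 36/721 = -348*(-1/2735) + 36*(1/721) = 348/2735 + 36/721 = 349368/1971935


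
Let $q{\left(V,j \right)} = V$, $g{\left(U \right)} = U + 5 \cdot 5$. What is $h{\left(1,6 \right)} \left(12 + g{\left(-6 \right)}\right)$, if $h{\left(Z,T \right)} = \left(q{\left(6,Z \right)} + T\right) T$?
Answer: $2232$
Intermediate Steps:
$g{\left(U \right)} = 25 + U$ ($g{\left(U \right)} = U + 25 = 25 + U$)
$h{\left(Z,T \right)} = T \left(6 + T\right)$ ($h{\left(Z,T \right)} = \left(6 + T\right) T = T \left(6 + T\right)$)
$h{\left(1,6 \right)} \left(12 + g{\left(-6 \right)}\right) = 6 \left(6 + 6\right) \left(12 + \left(25 - 6\right)\right) = 6 \cdot 12 \left(12 + 19\right) = 72 \cdot 31 = 2232$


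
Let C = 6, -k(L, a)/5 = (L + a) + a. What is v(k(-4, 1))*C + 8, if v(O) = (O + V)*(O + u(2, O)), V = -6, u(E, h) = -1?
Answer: 224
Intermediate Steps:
k(L, a) = -10*a - 5*L (k(L, a) = -5*((L + a) + a) = -5*(L + 2*a) = -10*a - 5*L)
v(O) = (-1 + O)*(-6 + O) (v(O) = (O - 6)*(O - 1) = (-6 + O)*(-1 + O) = (-1 + O)*(-6 + O))
v(k(-4, 1))*C + 8 = (6 + (-10*1 - 5*(-4))**2 - 7*(-10*1 - 5*(-4)))*6 + 8 = (6 + (-10 + 20)**2 - 7*(-10 + 20))*6 + 8 = (6 + 10**2 - 7*10)*6 + 8 = (6 + 100 - 70)*6 + 8 = 36*6 + 8 = 216 + 8 = 224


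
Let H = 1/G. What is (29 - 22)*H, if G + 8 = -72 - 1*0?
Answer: -7/80 ≈ -0.087500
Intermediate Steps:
G = -80 (G = -8 + (-72 - 1*0) = -8 + (-72 + 0) = -8 - 72 = -80)
H = -1/80 (H = 1/(-80) = -1/80 ≈ -0.012500)
(29 - 22)*H = (29 - 22)*(-1/80) = 7*(-1/80) = -7/80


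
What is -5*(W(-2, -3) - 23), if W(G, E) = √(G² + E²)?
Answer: 115 - 5*√13 ≈ 96.972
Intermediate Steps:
W(G, E) = √(E² + G²)
-5*(W(-2, -3) - 23) = -5*(√((-3)² + (-2)²) - 23) = -5*(√(9 + 4) - 23) = -5*(√13 - 23) = -5*(-23 + √13) = 115 - 5*√13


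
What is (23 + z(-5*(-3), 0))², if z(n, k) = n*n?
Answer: 61504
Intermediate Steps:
z(n, k) = n²
(23 + z(-5*(-3), 0))² = (23 + (-5*(-3))²)² = (23 + 15²)² = (23 + 225)² = 248² = 61504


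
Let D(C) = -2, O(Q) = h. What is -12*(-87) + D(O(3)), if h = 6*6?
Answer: 1042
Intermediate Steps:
h = 36
O(Q) = 36
-12*(-87) + D(O(3)) = -12*(-87) - 2 = 1044 - 2 = 1042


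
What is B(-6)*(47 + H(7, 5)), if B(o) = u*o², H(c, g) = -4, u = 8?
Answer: 12384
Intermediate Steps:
B(o) = 8*o²
B(-6)*(47 + H(7, 5)) = (8*(-6)²)*(47 - 4) = (8*36)*43 = 288*43 = 12384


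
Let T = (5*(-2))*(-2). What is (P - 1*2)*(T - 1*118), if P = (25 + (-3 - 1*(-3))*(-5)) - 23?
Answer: 0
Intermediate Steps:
T = 20 (T = -10*(-2) = 20)
P = 2 (P = (25 + (-3 + 3)*(-5)) - 23 = (25 + 0*(-5)) - 23 = (25 + 0) - 23 = 25 - 23 = 2)
(P - 1*2)*(T - 1*118) = (2 - 1*2)*(20 - 1*118) = (2 - 2)*(20 - 118) = 0*(-98) = 0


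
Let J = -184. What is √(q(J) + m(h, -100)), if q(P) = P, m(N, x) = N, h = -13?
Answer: I*√197 ≈ 14.036*I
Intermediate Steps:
√(q(J) + m(h, -100)) = √(-184 - 13) = √(-197) = I*√197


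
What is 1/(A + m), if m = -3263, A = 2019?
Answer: -1/1244 ≈ -0.00080386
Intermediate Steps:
1/(A + m) = 1/(2019 - 3263) = 1/(-1244) = -1/1244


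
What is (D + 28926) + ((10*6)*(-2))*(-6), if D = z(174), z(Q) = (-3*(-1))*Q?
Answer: 30168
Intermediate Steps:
z(Q) = 3*Q
D = 522 (D = 3*174 = 522)
(D + 28926) + ((10*6)*(-2))*(-6) = (522 + 28926) + ((10*6)*(-2))*(-6) = 29448 + (60*(-2))*(-6) = 29448 - 120*(-6) = 29448 + 720 = 30168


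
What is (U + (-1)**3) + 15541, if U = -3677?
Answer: 11863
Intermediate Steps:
(U + (-1)**3) + 15541 = (-3677 + (-1)**3) + 15541 = (-3677 - 1) + 15541 = -3678 + 15541 = 11863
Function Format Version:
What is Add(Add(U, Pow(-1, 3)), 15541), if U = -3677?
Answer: 11863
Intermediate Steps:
Add(Add(U, Pow(-1, 3)), 15541) = Add(Add(-3677, Pow(-1, 3)), 15541) = Add(Add(-3677, -1), 15541) = Add(-3678, 15541) = 11863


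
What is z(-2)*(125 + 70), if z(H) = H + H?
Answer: -780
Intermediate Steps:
z(H) = 2*H
z(-2)*(125 + 70) = (2*(-2))*(125 + 70) = -4*195 = -780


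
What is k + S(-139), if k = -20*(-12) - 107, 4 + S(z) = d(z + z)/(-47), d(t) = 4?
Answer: 6059/47 ≈ 128.91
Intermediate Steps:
S(z) = -192/47 (S(z) = -4 + 4/(-47) = -4 + 4*(-1/47) = -4 - 4/47 = -192/47)
k = 133 (k = 240 - 107 = 133)
k + S(-139) = 133 - 192/47 = 6059/47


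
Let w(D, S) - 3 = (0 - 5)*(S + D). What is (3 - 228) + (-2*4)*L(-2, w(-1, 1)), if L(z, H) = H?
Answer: -249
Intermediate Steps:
w(D, S) = 3 - 5*D - 5*S (w(D, S) = 3 + (0 - 5)*(S + D) = 3 - 5*(D + S) = 3 + (-5*D - 5*S) = 3 - 5*D - 5*S)
(3 - 228) + (-2*4)*L(-2, w(-1, 1)) = (3 - 228) + (-2*4)*(3 - 5*(-1) - 5*1) = -225 - 8*(3 + 5 - 5) = -225 - 8*3 = -225 - 24 = -249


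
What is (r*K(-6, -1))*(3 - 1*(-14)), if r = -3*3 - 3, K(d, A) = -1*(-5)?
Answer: -1020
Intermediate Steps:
K(d, A) = 5
r = -12 (r = -9 - 3 = -12)
(r*K(-6, -1))*(3 - 1*(-14)) = (-12*5)*(3 - 1*(-14)) = -60*(3 + 14) = -60*17 = -1020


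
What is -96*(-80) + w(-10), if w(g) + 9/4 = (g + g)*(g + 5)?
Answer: 31111/4 ≈ 7777.8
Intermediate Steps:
w(g) = -9/4 + 2*g*(5 + g) (w(g) = -9/4 + (g + g)*(g + 5) = -9/4 + (2*g)*(5 + g) = -9/4 + 2*g*(5 + g))
-96*(-80) + w(-10) = -96*(-80) + (-9/4 + 2*(-10)² + 10*(-10)) = 7680 + (-9/4 + 2*100 - 100) = 7680 + (-9/4 + 200 - 100) = 7680 + 391/4 = 31111/4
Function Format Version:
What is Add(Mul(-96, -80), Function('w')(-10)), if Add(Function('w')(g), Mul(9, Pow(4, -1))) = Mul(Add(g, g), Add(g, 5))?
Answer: Rational(31111, 4) ≈ 7777.8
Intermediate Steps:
Function('w')(g) = Add(Rational(-9, 4), Mul(2, g, Add(5, g))) (Function('w')(g) = Add(Rational(-9, 4), Mul(Add(g, g), Add(g, 5))) = Add(Rational(-9, 4), Mul(Mul(2, g), Add(5, g))) = Add(Rational(-9, 4), Mul(2, g, Add(5, g))))
Add(Mul(-96, -80), Function('w')(-10)) = Add(Mul(-96, -80), Add(Rational(-9, 4), Mul(2, Pow(-10, 2)), Mul(10, -10))) = Add(7680, Add(Rational(-9, 4), Mul(2, 100), -100)) = Add(7680, Add(Rational(-9, 4), 200, -100)) = Add(7680, Rational(391, 4)) = Rational(31111, 4)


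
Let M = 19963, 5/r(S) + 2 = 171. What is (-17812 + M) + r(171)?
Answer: 363524/169 ≈ 2151.0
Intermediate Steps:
r(S) = 5/169 (r(S) = 5/(-2 + 171) = 5/169)
(-17812 + M) + r(171) = (-17812 + 19963) + 5/169 = 2151 + 5/169 = 363524/169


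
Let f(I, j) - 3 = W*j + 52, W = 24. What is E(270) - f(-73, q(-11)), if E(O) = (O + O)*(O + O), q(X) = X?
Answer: 291809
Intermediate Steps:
f(I, j) = 55 + 24*j (f(I, j) = 3 + (24*j + 52) = 3 + (52 + 24*j) = 55 + 24*j)
E(O) = 4*O² (E(O) = (2*O)*(2*O) = 4*O²)
E(270) - f(-73, q(-11)) = 4*270² - (55 + 24*(-11)) = 4*72900 - (55 - 264) = 291600 - (-209) = 291600 - 1*(-209) = 291600 + 209 = 291809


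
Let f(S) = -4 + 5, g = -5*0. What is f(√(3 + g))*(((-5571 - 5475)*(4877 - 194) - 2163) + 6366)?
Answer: -51724215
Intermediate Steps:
g = 0
f(S) = 1
f(√(3 + g))*(((-5571 - 5475)*(4877 - 194) - 2163) + 6366) = 1*(((-5571 - 5475)*(4877 - 194) - 2163) + 6366) = 1*((-11046*4683 - 2163) + 6366) = 1*((-51728418 - 2163) + 6366) = 1*(-51730581 + 6366) = 1*(-51724215) = -51724215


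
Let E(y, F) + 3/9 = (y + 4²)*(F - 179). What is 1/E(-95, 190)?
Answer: -3/2608 ≈ -0.0011503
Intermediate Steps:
E(y, F) = -⅓ + (-179 + F)*(16 + y) (E(y, F) = -⅓ + (y + 4²)*(F - 179) = -⅓ + (y + 16)*(-179 + F) = -⅓ + (16 + y)*(-179 + F) = -⅓ + (-179 + F)*(16 + y))
1/E(-95, 190) = 1/(-8593/3 - 179*(-95) + 16*190 + 190*(-95)) = 1/(-8593/3 + 17005 + 3040 - 18050) = 1/(-2608/3) = -3/2608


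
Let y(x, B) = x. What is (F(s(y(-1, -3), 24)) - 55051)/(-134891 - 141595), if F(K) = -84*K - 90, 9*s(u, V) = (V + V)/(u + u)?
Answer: 54917/276486 ≈ 0.19862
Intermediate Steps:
s(u, V) = V/(9*u) (s(u, V) = ((V + V)/(u + u))/9 = ((2*V)/((2*u)))/9 = ((2*V)*(1/(2*u)))/9 = (V/u)/9 = V/(9*u))
F(K) = -90 - 84*K
(F(s(y(-1, -3), 24)) - 55051)/(-134891 - 141595) = ((-90 - 28*24/(3*(-1))) - 55051)/(-134891 - 141595) = ((-90 - 28*24*(-1)/3) - 55051)/(-276486) = ((-90 - 84*(-8/3)) - 55051)*(-1/276486) = ((-90 + 224) - 55051)*(-1/276486) = (134 - 55051)*(-1/276486) = -54917*(-1/276486) = 54917/276486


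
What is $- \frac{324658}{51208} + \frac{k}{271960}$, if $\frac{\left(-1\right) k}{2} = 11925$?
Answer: $- \frac{279735314}{43520399} \approx -6.4277$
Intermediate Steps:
$k = -23850$ ($k = \left(-2\right) 11925 = -23850$)
$- \frac{324658}{51208} + \frac{k}{271960} = - \frac{324658}{51208} - \frac{23850}{271960} = \left(-324658\right) \frac{1}{51208} - \frac{2385}{27196} = - \frac{162329}{25604} - \frac{2385}{27196} = - \frac{279735314}{43520399}$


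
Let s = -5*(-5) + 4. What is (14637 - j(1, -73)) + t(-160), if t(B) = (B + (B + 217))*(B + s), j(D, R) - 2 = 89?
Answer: 28039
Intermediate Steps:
j(D, R) = 91 (j(D, R) = 2 + 89 = 91)
s = 29 (s = 25 + 4 = 29)
t(B) = (29 + B)*(217 + 2*B) (t(B) = (B + (B + 217))*(B + 29) = (B + (217 + B))*(29 + B) = (217 + 2*B)*(29 + B) = (29 + B)*(217 + 2*B))
(14637 - j(1, -73)) + t(-160) = (14637 - 1*91) + (6293 + 2*(-160)**2 + 275*(-160)) = (14637 - 91) + (6293 + 2*25600 - 44000) = 14546 + (6293 + 51200 - 44000) = 14546 + 13493 = 28039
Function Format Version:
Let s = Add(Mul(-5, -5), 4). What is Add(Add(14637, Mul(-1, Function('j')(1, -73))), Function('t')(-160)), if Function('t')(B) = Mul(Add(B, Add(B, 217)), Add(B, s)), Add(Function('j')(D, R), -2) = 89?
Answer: 28039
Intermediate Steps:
Function('j')(D, R) = 91 (Function('j')(D, R) = Add(2, 89) = 91)
s = 29 (s = Add(25, 4) = 29)
Function('t')(B) = Mul(Add(29, B), Add(217, Mul(2, B))) (Function('t')(B) = Mul(Add(B, Add(B, 217)), Add(B, 29)) = Mul(Add(B, Add(217, B)), Add(29, B)) = Mul(Add(217, Mul(2, B)), Add(29, B)) = Mul(Add(29, B), Add(217, Mul(2, B))))
Add(Add(14637, Mul(-1, Function('j')(1, -73))), Function('t')(-160)) = Add(Add(14637, Mul(-1, 91)), Add(6293, Mul(2, Pow(-160, 2)), Mul(275, -160))) = Add(Add(14637, -91), Add(6293, Mul(2, 25600), -44000)) = Add(14546, Add(6293, 51200, -44000)) = Add(14546, 13493) = 28039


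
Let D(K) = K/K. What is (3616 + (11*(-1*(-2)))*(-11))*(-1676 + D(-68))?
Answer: -5651450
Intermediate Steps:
D(K) = 1
(3616 + (11*(-1*(-2)))*(-11))*(-1676 + D(-68)) = (3616 + (11*(-1*(-2)))*(-11))*(-1676 + 1) = (3616 + (11*2)*(-11))*(-1675) = (3616 + 22*(-11))*(-1675) = (3616 - 242)*(-1675) = 3374*(-1675) = -5651450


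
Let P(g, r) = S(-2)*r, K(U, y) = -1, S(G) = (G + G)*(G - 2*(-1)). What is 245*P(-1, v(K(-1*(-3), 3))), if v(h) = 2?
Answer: 0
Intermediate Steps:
S(G) = 2*G*(2 + G) (S(G) = (2*G)*(G + 2) = (2*G)*(2 + G) = 2*G*(2 + G))
P(g, r) = 0 (P(g, r) = (2*(-2)*(2 - 2))*r = (2*(-2)*0)*r = 0*r = 0)
245*P(-1, v(K(-1*(-3), 3))) = 245*0 = 0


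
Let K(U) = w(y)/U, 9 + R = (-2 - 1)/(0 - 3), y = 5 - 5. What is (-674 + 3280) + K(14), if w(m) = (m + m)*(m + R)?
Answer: 2606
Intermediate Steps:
y = 0
R = -8 (R = -9 + (-2 - 1)/(0 - 3) = -9 - 3/(-3) = -9 - 3*(-⅓) = -9 + 1 = -8)
w(m) = 2*m*(-8 + m) (w(m) = (m + m)*(m - 8) = (2*m)*(-8 + m) = 2*m*(-8 + m))
K(U) = 0 (K(U) = (2*0*(-8 + 0))/U = (2*0*(-8))/U = 0/U = 0)
(-674 + 3280) + K(14) = (-674 + 3280) + 0 = 2606 + 0 = 2606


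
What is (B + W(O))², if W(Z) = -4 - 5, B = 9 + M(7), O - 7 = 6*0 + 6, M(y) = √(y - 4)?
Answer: 3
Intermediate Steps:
M(y) = √(-4 + y)
O = 13 (O = 7 + (6*0 + 6) = 7 + (0 + 6) = 7 + 6 = 13)
B = 9 + √3 (B = 9 + √(-4 + 7) = 9 + √3 ≈ 10.732)
W(Z) = -9
(B + W(O))² = ((9 + √3) - 9)² = (√3)² = 3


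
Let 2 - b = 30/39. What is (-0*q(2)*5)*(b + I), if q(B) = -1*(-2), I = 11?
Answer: 0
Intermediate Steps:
q(B) = 2
b = 16/13 (b = 2 - 30/39 = 2 - 1*10/13 = 2 - 10/13 = 16/13 ≈ 1.2308)
(-0*q(2)*5)*(b + I) = (-0*2*5)*(16/13 + 11) = -0*5*(159/13) = -1*0*(159/13) = 0*(159/13) = 0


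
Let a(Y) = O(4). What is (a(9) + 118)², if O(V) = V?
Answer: 14884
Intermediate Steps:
a(Y) = 4
(a(9) + 118)² = (4 + 118)² = 122² = 14884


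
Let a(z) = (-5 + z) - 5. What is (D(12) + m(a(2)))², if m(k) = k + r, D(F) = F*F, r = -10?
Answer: 15876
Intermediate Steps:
a(z) = -10 + z
D(F) = F²
m(k) = -10 + k (m(k) = k - 10 = -10 + k)
(D(12) + m(a(2)))² = (12² + (-10 + (-10 + 2)))² = (144 + (-10 - 8))² = (144 - 18)² = 126² = 15876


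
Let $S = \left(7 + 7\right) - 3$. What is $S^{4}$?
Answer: $14641$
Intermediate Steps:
$S = 11$ ($S = 14 - 3 = 11$)
$S^{4} = 11^{4} = 14641$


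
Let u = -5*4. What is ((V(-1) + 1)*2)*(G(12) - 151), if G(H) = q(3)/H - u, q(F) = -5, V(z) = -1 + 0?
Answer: 0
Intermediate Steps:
V(z) = -1
u = -20
G(H) = 20 - 5/H (G(H) = -5/H - 1*(-20) = -5/H + 20 = 20 - 5/H)
((V(-1) + 1)*2)*(G(12) - 151) = ((-1 + 1)*2)*((20 - 5/12) - 151) = (0*2)*((20 - 5*1/12) - 151) = 0*((20 - 5/12) - 151) = 0*(235/12 - 151) = 0*(-1577/12) = 0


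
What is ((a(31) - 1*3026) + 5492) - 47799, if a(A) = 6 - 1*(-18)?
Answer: -45309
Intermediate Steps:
a(A) = 24 (a(A) = 6 + 18 = 24)
((a(31) - 1*3026) + 5492) - 47799 = ((24 - 1*3026) + 5492) - 47799 = ((24 - 3026) + 5492) - 47799 = (-3002 + 5492) - 47799 = 2490 - 47799 = -45309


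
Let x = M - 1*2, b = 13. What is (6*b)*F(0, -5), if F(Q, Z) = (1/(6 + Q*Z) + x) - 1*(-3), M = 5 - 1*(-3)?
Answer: 715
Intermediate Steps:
M = 8 (M = 5 + 3 = 8)
x = 6 (x = 8 - 1*2 = 8 - 2 = 6)
F(Q, Z) = 9 + 1/(6 + Q*Z) (F(Q, Z) = (1/(6 + Q*Z) + 6) - 1*(-3) = (6 + 1/(6 + Q*Z)) + 3 = 9 + 1/(6 + Q*Z))
(6*b)*F(0, -5) = (6*13)*((55 + 9*0*(-5))/(6 + 0*(-5))) = 78*((55 + 0)/(6 + 0)) = 78*(55/6) = 715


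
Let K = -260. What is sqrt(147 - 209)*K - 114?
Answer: -114 - 260*I*sqrt(62) ≈ -114.0 - 2047.2*I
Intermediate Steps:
sqrt(147 - 209)*K - 114 = sqrt(147 - 209)*(-260) - 114 = sqrt(-62)*(-260) - 114 = (I*sqrt(62))*(-260) - 114 = -260*I*sqrt(62) - 114 = -114 - 260*I*sqrt(62)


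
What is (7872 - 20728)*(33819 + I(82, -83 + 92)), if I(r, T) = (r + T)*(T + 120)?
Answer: -585693648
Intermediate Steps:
I(r, T) = (120 + T)*(T + r) (I(r, T) = (T + r)*(120 + T) = (120 + T)*(T + r))
(7872 - 20728)*(33819 + I(82, -83 + 92)) = (7872 - 20728)*(33819 + ((-83 + 92)² + 120*(-83 + 92) + 120*82 + (-83 + 92)*82)) = -12856*(33819 + (9² + 120*9 + 9840 + 9*82)) = -12856*(33819 + (81 + 1080 + 9840 + 738)) = -12856*(33819 + 11739) = -12856*45558 = -585693648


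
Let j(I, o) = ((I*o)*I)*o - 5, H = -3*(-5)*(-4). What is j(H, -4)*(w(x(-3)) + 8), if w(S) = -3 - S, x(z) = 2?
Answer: 172785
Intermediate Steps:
H = -60 (H = 15*(-4) = -60)
j(I, o) = -5 + I²*o² (j(I, o) = (o*I²)*o - 5 = I²*o² - 5 = -5 + I²*o²)
j(H, -4)*(w(x(-3)) + 8) = (-5 + (-60)²*(-4)²)*((-3 - 1*2) + 8) = (-5 + 3600*16)*((-3 - 2) + 8) = (-5 + 57600)*(-5 + 8) = 57595*3 = 172785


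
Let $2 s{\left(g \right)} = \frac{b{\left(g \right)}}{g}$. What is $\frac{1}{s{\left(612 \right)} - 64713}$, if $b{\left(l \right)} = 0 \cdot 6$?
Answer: $- \frac{1}{64713} \approx -1.5453 \cdot 10^{-5}$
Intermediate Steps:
$b{\left(l \right)} = 0$
$s{\left(g \right)} = 0$ ($s{\left(g \right)} = \frac{0 \frac{1}{g}}{2} = \frac{1}{2} \cdot 0 = 0$)
$\frac{1}{s{\left(612 \right)} - 64713} = \frac{1}{0 - 64713} = \frac{1}{-64713} = - \frac{1}{64713}$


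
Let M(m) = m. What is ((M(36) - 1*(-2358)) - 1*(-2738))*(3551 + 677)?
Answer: 21698096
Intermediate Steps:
((M(36) - 1*(-2358)) - 1*(-2738))*(3551 + 677) = ((36 - 1*(-2358)) - 1*(-2738))*(3551 + 677) = ((36 + 2358) + 2738)*4228 = (2394 + 2738)*4228 = 5132*4228 = 21698096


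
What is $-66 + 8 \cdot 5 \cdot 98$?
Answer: $3854$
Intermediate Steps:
$-66 + 8 \cdot 5 \cdot 98 = -66 + 40 \cdot 98 = -66 + 3920 = 3854$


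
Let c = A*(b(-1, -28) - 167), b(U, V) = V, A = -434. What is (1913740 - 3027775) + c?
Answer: -1029405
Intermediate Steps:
c = 84630 (c = -434*(-28 - 167) = -434*(-195) = 84630)
(1913740 - 3027775) + c = (1913740 - 3027775) + 84630 = -1114035 + 84630 = -1029405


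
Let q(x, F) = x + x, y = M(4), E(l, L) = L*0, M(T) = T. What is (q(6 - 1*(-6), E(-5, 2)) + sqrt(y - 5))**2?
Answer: (24 + I)**2 ≈ 575.0 + 48.0*I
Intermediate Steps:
E(l, L) = 0
y = 4
q(x, F) = 2*x
(q(6 - 1*(-6), E(-5, 2)) + sqrt(y - 5))**2 = (2*(6 - 1*(-6)) + sqrt(4 - 5))**2 = (2*(6 + 6) + sqrt(-1))**2 = (2*12 + I)**2 = (24 + I)**2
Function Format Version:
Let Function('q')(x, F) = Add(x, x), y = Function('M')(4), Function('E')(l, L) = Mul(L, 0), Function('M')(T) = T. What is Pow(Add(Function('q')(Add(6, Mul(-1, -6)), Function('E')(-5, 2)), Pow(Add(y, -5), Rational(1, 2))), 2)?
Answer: Pow(Add(24, I), 2) ≈ Add(575.00, Mul(48.000, I))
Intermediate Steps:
Function('E')(l, L) = 0
y = 4
Function('q')(x, F) = Mul(2, x)
Pow(Add(Function('q')(Add(6, Mul(-1, -6)), Function('E')(-5, 2)), Pow(Add(y, -5), Rational(1, 2))), 2) = Pow(Add(Mul(2, Add(6, Mul(-1, -6))), Pow(Add(4, -5), Rational(1, 2))), 2) = Pow(Add(Mul(2, Add(6, 6)), Pow(-1, Rational(1, 2))), 2) = Pow(Add(Mul(2, 12), I), 2) = Pow(Add(24, I), 2)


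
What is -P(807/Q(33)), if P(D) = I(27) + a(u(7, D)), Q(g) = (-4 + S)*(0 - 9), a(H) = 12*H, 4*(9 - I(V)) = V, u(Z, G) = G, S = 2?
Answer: -2161/4 ≈ -540.25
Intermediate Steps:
I(V) = 9 - V/4
Q(g) = 18 (Q(g) = (-4 + 2)*(0 - 9) = -2*(-9) = 18)
P(D) = 9/4 + 12*D (P(D) = (9 - ¼*27) + 12*D = (9 - 27/4) + 12*D = 9/4 + 12*D)
-P(807/Q(33)) = -(9/4 + 12*(807/18)) = -(9/4 + 12*(807*(1/18))) = -(9/4 + 12*(269/6)) = -(9/4 + 538) = -1*2161/4 = -2161/4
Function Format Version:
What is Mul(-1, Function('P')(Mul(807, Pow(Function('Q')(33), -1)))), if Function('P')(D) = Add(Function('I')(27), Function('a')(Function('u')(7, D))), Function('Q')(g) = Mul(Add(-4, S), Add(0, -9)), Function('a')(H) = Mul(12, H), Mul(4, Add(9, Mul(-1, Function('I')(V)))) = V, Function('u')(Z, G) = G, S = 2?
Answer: Rational(-2161, 4) ≈ -540.25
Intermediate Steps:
Function('I')(V) = Add(9, Mul(Rational(-1, 4), V))
Function('Q')(g) = 18 (Function('Q')(g) = Mul(Add(-4, 2), Add(0, -9)) = Mul(-2, -9) = 18)
Function('P')(D) = Add(Rational(9, 4), Mul(12, D)) (Function('P')(D) = Add(Add(9, Mul(Rational(-1, 4), 27)), Mul(12, D)) = Add(Add(9, Rational(-27, 4)), Mul(12, D)) = Add(Rational(9, 4), Mul(12, D)))
Mul(-1, Function('P')(Mul(807, Pow(Function('Q')(33), -1)))) = Mul(-1, Add(Rational(9, 4), Mul(12, Mul(807, Pow(18, -1))))) = Mul(-1, Add(Rational(9, 4), Mul(12, Mul(807, Rational(1, 18))))) = Mul(-1, Add(Rational(9, 4), Mul(12, Rational(269, 6)))) = Mul(-1, Add(Rational(9, 4), 538)) = Mul(-1, Rational(2161, 4)) = Rational(-2161, 4)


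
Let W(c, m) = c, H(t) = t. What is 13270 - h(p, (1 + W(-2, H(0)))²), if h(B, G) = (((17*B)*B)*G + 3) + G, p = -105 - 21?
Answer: -256626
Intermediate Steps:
p = -126
h(B, G) = 3 + G + 17*G*B² (h(B, G) = ((17*B²)*G + 3) + G = (17*G*B² + 3) + G = (3 + 17*G*B²) + G = 3 + G + 17*G*B²)
13270 - h(p, (1 + W(-2, H(0)))²) = 13270 - (3 + (1 - 2)² + 17*(1 - 2)²*(-126)²) = 13270 - (3 + (-1)² + 17*(-1)²*15876) = 13270 - (3 + 1 + 17*1*15876) = 13270 - (3 + 1 + 269892) = 13270 - 1*269896 = 13270 - 269896 = -256626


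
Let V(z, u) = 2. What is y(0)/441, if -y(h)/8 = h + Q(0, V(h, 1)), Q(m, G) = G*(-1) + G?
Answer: 0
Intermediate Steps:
Q(m, G) = 0 (Q(m, G) = -G + G = 0)
y(h) = -8*h (y(h) = -8*(h + 0) = -8*h)
y(0)/441 = -8*0/441 = 0*(1/441) = 0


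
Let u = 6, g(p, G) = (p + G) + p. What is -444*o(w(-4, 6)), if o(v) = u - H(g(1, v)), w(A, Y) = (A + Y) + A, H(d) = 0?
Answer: -2664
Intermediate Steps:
g(p, G) = G + 2*p (g(p, G) = (G + p) + p = G + 2*p)
w(A, Y) = Y + 2*A
o(v) = 6 (o(v) = 6 - 1*0 = 6 + 0 = 6)
-444*o(w(-4, 6)) = -444*6 = -2664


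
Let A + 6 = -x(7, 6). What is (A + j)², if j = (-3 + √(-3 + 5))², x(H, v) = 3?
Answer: 76 - 24*√2 ≈ 42.059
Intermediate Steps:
A = -9 (A = -6 - 1*3 = -6 - 3 = -9)
j = (-3 + √2)² ≈ 2.5147
(A + j)² = (-9 + (3 - √2)²)²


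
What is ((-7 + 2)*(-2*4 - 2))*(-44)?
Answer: -2200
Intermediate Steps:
((-7 + 2)*(-2*4 - 2))*(-44) = -5*(-8 - 2)*(-44) = -5*(-10)*(-44) = 50*(-44) = -2200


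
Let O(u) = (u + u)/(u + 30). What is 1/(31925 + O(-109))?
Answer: 79/2522293 ≈ 3.1321e-5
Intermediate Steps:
O(u) = 2*u/(30 + u) (O(u) = (2*u)/(30 + u) = 2*u/(30 + u))
1/(31925 + O(-109)) = 1/(31925 + 2*(-109)/(30 - 109)) = 1/(31925 + 2*(-109)/(-79)) = 1/(31925 + 2*(-109)*(-1/79)) = 1/(31925 + 218/79) = 1/(2522293/79) = 79/2522293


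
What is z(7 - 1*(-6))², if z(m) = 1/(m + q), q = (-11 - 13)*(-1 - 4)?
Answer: 1/17689 ≈ 5.6532e-5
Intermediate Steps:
q = 120 (q = -24*(-5) = 120)
z(m) = 1/(120 + m) (z(m) = 1/(m + 120) = 1/(120 + m))
z(7 - 1*(-6))² = (1/(120 + (7 - 1*(-6))))² = (1/(120 + (7 + 6)))² = (1/(120 + 13))² = (1/133)² = 1/17689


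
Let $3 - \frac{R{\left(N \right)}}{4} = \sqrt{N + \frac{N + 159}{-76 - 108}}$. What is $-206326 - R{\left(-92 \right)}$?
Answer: $-206338 + \frac{i \sqrt{781770}}{23} \approx -2.0634 \cdot 10^{5} + 38.443 i$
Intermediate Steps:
$R{\left(N \right)} = 12 - 4 \sqrt{- \frac{159}{184} + \frac{183 N}{184}}$ ($R{\left(N \right)} = 12 - 4 \sqrt{N + \frac{N + 159}{-76 - 108}} = 12 - 4 \sqrt{N + \frac{159 + N}{-184}} = 12 - 4 \sqrt{N + \left(159 + N\right) \left(- \frac{1}{184}\right)} = 12 - 4 \sqrt{N - \left(\frac{159}{184} + \frac{N}{184}\right)} = 12 - 4 \sqrt{- \frac{159}{184} + \frac{183 N}{184}}$)
$-206326 - R{\left(-92 \right)} = -206326 - \left(12 - \frac{\sqrt{-7314 + 8418 \left(-92\right)}}{23}\right) = -206326 - \left(12 - \frac{\sqrt{-7314 - 774456}}{23}\right) = -206326 - \left(12 - \frac{\sqrt{-781770}}{23}\right) = -206326 - \left(12 - \frac{i \sqrt{781770}}{23}\right) = -206338 + \frac{i \sqrt{781770}}{23}$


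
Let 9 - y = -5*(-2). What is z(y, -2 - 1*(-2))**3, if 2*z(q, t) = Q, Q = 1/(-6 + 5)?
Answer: -1/8 ≈ -0.12500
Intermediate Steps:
Q = -1 (Q = 1/(-1) = -1)
y = -1 (y = 9 - (-1)*5*(-2) = 9 - (-1)*(-10) = 9 - 1*10 = 9 - 10 = -1)
z(q, t) = -1/2 (z(q, t) = (1/2)*(-1) = -1/2)
z(y, -2 - 1*(-2))**3 = (-1/2)**3 = -1/8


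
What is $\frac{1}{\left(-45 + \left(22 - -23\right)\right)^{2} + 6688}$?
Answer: $\frac{1}{6688} \approx 0.00014952$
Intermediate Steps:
$\frac{1}{\left(-45 + \left(22 - -23\right)\right)^{2} + 6688} = \frac{1}{\left(-45 + \left(22 + 23\right)\right)^{2} + 6688} = \frac{1}{\left(-45 + 45\right)^{2} + 6688} = \frac{1}{0^{2} + 6688} = \frac{1}{0 + 6688} = \frac{1}{6688}$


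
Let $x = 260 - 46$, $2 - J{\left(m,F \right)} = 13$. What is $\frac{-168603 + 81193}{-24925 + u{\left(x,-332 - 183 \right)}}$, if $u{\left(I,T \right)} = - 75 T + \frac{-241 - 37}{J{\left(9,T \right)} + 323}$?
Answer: $- \frac{13635960}{2137061} \approx -6.3807$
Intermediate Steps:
$J{\left(m,F \right)} = -11$ ($J{\left(m,F \right)} = 2 - 13 = -11$)
$x = 214$ ($x = 260 - 46 = 214$)
$u{\left(I,T \right)} = - \frac{139}{156} - 75 T$ ($u{\left(I,T \right)} = - 75 T + \frac{-241 - 37}{-11 + 323} = - 75 T - \frac{278}{312} = - 75 T - \frac{139}{156} = - \frac{139}{156} - 75 T$)
$\frac{-168603 + 81193}{-24925 + u{\left(x,-332 - 183 \right)}} = \frac{-168603 + 81193}{-24925 - \left(\frac{139}{156} + 75 \left(-332 - 183\right)\right)} = - \frac{87410}{-24925 - \left(\frac{139}{156} + 75 \left(-332 - 183\right)\right)} = - \frac{87410}{-24925 - - \frac{6025361}{156}} = - \frac{87410}{-24925 + \left(- \frac{139}{156} + 38625\right)} = - \frac{87410}{-24925 + \frac{6025361}{156}} = - \frac{87410}{\frac{2137061}{156}} = \left(-87410\right) \frac{156}{2137061} = - \frac{13635960}{2137061}$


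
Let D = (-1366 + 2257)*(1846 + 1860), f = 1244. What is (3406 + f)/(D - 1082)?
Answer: 2325/1650482 ≈ 0.0014087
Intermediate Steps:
D = 3302046 (D = 891*3706 = 3302046)
(3406 + f)/(D - 1082) = (3406 + 1244)/(3302046 - 1082) = 4650/3300964 = 4650*(1/3300964) = 2325/1650482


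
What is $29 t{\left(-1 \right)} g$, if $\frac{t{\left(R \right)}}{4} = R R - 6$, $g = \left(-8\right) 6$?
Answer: $27840$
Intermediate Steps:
$g = -48$
$t{\left(R \right)} = -24 + 4 R^{2}$ ($t{\left(R \right)} = 4 \left(R R - 6\right) = 4 \left(R^{2} - 6\right) = 4 \left(-6 + R^{2}\right) = -24 + 4 R^{2}$)
$29 t{\left(-1 \right)} g = 29 \left(-24 + 4 \left(-1\right)^{2}\right) \left(-48\right) = 29 \left(-24 + 4 \cdot 1\right) \left(-48\right) = 29 \left(-24 + 4\right) \left(-48\right) = 29 \left(-20\right) \left(-48\right) = \left(-580\right) \left(-48\right) = 27840$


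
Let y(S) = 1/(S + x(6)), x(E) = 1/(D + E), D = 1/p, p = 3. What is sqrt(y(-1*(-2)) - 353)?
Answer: 3*I*sqrt(65846)/41 ≈ 18.776*I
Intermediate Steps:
D = 1/3 ≈ 0.33333
x(E) = 1/(1/3 + E)
y(S) = 1/(3/19 + S) (y(S) = 1/(S + 3/(1 + 3*6)) = 1/(S + 3/(1 + 18)) = 1/(S + 3/19) = 1/(3/19 + S))
sqrt(y(-1*(-2)) - 353) = sqrt(19/(3 + 19*(-1*(-2))) - 353) = sqrt(19/(3 + 19*2) - 353) = sqrt(19/(3 + 38) - 353) = sqrt(19/41 - 353) = sqrt(-14454/41) = 3*I*sqrt(65846)/41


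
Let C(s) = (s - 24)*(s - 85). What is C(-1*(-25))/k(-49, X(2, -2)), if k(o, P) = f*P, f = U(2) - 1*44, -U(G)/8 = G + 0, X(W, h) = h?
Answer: -½ ≈ -0.50000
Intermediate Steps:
U(G) = -8*G (U(G) = -8*(G + 0) = -8*G)
f = -60 (f = -8*2 - 1*44 = -16 - 44 = -60)
k(o, P) = -60*P
C(s) = (-85 + s)*(-24 + s) (C(s) = (-24 + s)*(-85 + s) = (-85 + s)*(-24 + s))
C(-1*(-25))/k(-49, X(2, -2)) = (2040 + (-1*(-25))² - (-109)*(-25))/((-60*(-2))) = (2040 + 25² - 109*25)/120 = (2040 + 625 - 2725)*(1/120) = -60*1/120 = -½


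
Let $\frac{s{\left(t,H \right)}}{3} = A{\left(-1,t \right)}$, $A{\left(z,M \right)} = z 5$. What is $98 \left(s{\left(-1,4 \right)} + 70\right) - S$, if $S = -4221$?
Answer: $9611$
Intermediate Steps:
$A{\left(z,M \right)} = 5 z$
$s{\left(t,H \right)} = -15$ ($s{\left(t,H \right)} = 3 \cdot 5 \left(-1\right) = 3 \left(-5\right) = -15$)
$98 \left(s{\left(-1,4 \right)} + 70\right) - S = 98 \left(-15 + 70\right) - -4221 = 98 \cdot 55 + 4221 = 5390 + 4221 = 9611$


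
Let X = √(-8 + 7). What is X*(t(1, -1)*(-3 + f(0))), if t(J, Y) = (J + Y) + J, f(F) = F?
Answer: -3*I ≈ -3.0*I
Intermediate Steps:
t(J, Y) = Y + 2*J
X = I (X = √(-1) = I ≈ 1.0*I)
X*(t(1, -1)*(-3 + f(0))) = I*((-1 + 2*1)*(-3 + 0)) = I*((-1 + 2)*(-3)) = I*(1*(-3)) = I*(-3) = -3*I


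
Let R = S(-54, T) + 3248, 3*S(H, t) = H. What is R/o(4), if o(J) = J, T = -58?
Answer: 1615/2 ≈ 807.50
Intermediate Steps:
S(H, t) = H/3
R = 3230 (R = (1/3)*(-54) + 3248 = -18 + 3248 = 3230)
R/o(4) = 3230/4 = 3230*(1/4) = 1615/2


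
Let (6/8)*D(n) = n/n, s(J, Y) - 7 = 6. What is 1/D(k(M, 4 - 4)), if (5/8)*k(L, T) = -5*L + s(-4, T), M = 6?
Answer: 3/4 ≈ 0.75000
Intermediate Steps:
s(J, Y) = 13 (s(J, Y) = 7 + 6 = 13)
k(L, T) = 104/5 - 8*L (k(L, T) = 8*(-5*L + 13)/5 = 8*(13 - 5*L)/5 = 104/5 - 8*L)
D(n) = 4/3 (D(n) = 4*(n/n)/3 = (4/3)*1 = 4/3)
1/D(k(M, 4 - 4)) = 1/(4/3) = 3/4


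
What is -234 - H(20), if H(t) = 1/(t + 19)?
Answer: -9127/39 ≈ -234.03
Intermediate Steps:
H(t) = 1/(19 + t)
-234 - H(20) = -234 - 1/(19 + 20) = -234 - 1/39 = -9127/39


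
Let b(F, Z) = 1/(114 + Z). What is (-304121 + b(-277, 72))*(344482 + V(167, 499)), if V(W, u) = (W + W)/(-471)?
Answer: -4588977177002720/43803 ≈ -1.0476e+11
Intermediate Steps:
V(W, u) = -2*W/471 (V(W, u) = (2*W)*(-1/471) = -2*W/471)
(-304121 + b(-277, 72))*(344482 + V(167, 499)) = (-304121 + 1/(114 + 72))*(344482 - 2/471*167) = (-304121 + 1/186)*(344482 - 334/471) = (-304121 + 1/186)*(162250688/471) = -56566505/186*162250688/471 = -4588977177002720/43803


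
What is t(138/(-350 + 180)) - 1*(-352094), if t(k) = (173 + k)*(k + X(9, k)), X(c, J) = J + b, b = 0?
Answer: 2541859382/7225 ≈ 3.5181e+5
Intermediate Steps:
X(c, J) = J (X(c, J) = J + 0 = J)
t(k) = 2*k*(173 + k) (t(k) = (173 + k)*(k + k) = (173 + k)*(2*k) = 2*k*(173 + k))
t(138/(-350 + 180)) - 1*(-352094) = 2*(138/(-350 + 180))*(173 + 138/(-350 + 180)) - 1*(-352094) = 2*(138/(-170))*(173 + 138/(-170)) + 352094 = 2*(138*(-1/170))*(173 + 138*(-1/170)) + 352094 = 2*(-69/85)*(173 - 69/85) + 352094 = 2*(-69/85)*(14636/85) + 352094 = -2019768/7225 + 352094 = 2541859382/7225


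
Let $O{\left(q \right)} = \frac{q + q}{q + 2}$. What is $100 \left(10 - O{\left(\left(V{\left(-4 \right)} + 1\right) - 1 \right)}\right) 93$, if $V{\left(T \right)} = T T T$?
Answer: $73800$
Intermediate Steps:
$V{\left(T \right)} = T^{3}$ ($V{\left(T \right)} = T^{2} T = T^{3}$)
$O{\left(q \right)} = \frac{2 q}{2 + q}$
$100 \left(10 - O{\left(\left(V{\left(-4 \right)} + 1\right) - 1 \right)}\right) 93 = 100 \left(10 - \frac{2 \left(\left(\left(-4\right)^{3} + 1\right) - 1\right)}{2 + \left(\left(\left(-4\right)^{3} + 1\right) - 1\right)}\right) 93 = 100 \left(10 - \frac{2 \left(\left(-64 + 1\right) - 1\right)}{2 + \left(\left(-64 + 1\right) - 1\right)}\right) 93 = 100 \left(10 - \frac{2 \left(-63 - 1\right)}{2 - 64}\right) 93 = 100 \left(10 - 2 \left(-64\right) \frac{1}{2 - 64}\right) 93 = 100 \left(10 - 2 \left(-64\right) \frac{1}{-62}\right) 93 = 100 \left(10 - 2 \left(-64\right) \left(- \frac{1}{62}\right)\right) 93 = 100 \left(10 - \frac{64}{31}\right) 93 = 100 \cdot \frac{246}{31} \cdot 93 = \frac{24600}{31} \cdot 93 = 73800$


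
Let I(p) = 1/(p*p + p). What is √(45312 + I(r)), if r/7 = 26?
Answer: √50264132019738/33306 ≈ 212.87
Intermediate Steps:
r = 182 (r = 7*26 = 182)
I(p) = 1/(p + p²) (I(p) = 1/(p² + p) = 1/(p + p²))
√(45312 + I(r)) = √(45312 + 1/(182*(1 + 182))) = √(45312 + (1/182)/183) = √(45312 + (1/182)*(1/183)) = √(45312 + 1/33306) = √(1509161473/33306) = √50264132019738/33306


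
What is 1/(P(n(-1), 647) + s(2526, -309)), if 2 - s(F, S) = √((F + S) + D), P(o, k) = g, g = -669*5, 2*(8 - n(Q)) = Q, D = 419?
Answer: -3343/11173013 + 2*√659/11173013 ≈ -0.00029461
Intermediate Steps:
n(Q) = 8 - Q/2
g = -3345
P(o, k) = -3345
s(F, S) = 2 - √(419 + F + S) (s(F, S) = 2 - √((F + S) + 419) = 2 - √(419 + F + S))
1/(P(n(-1), 647) + s(2526, -309)) = 1/(-3345 + (2 - √(419 + 2526 - 309))) = 1/(-3345 + (2 - √2636)) = 1/(-3345 + (2 - 2*√659)) = 1/(-3343 - 2*√659)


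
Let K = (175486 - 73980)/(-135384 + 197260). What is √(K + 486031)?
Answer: √465210926335478/30938 ≈ 697.16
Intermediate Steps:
K = 50753/30938 (K = 101506/61876 = 101506*(1/61876) = 50753/30938 ≈ 1.6405)
√(K + 486031) = √(50753/30938 + 486031) = √(15036877831/30938) = √465210926335478/30938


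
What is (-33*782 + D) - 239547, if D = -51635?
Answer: -316988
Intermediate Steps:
(-33*782 + D) - 239547 = (-33*782 - 51635) - 239547 = (-25806 - 51635) - 239547 = -77441 - 239547 = -316988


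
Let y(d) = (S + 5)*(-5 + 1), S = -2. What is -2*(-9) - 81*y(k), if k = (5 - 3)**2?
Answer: 990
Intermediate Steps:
k = 4 (k = 2**2 = 4)
y(d) = -12 (y(d) = (-2 + 5)*(-5 + 1) = 3*(-4) = -12)
-2*(-9) - 81*y(k) = -2*(-9) - 81*(-12) = 18 + 972 = 990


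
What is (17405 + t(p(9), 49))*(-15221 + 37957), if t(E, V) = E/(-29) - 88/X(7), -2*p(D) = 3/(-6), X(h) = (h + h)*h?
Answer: 395699468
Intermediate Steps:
X(h) = 2*h**2 (X(h) = (2*h)*h = 2*h**2)
p(D) = 1/4 (p(D) = -3/(2*(-6)) = -3*(-1)/(2*6) = -1/2*(-1/2) = 1/4)
t(E, V) = -44/49 - E/29 (t(E, V) = E/(-29) - 88/(2*7**2) = E*(-1/29) - 88/(2*49) = -E/29 - 88/98 = -E/29 - 88*1/98 = -E/29 - 44/49 = -44/49 - E/29)
(17405 + t(p(9), 49))*(-15221 + 37957) = (17405 + (-44/49 - 1/29*1/4))*(-15221 + 37957) = (17405 + (-44/49 - 1/116))*22736 = (17405 - 5153/5684)*22736 = (98924867/5684)*22736 = 395699468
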